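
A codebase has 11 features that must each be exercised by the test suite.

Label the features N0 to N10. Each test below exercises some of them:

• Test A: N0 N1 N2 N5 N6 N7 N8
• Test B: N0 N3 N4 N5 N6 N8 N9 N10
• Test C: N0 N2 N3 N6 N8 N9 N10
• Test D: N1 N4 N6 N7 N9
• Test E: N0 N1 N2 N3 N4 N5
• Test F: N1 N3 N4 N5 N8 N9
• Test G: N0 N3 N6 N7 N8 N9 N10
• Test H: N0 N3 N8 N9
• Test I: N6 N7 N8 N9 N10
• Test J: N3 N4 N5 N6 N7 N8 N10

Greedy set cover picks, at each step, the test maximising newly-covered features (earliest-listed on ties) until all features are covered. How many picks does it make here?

Greedy: pick B (covers 8 new) → pick A (covers 3 new). Total picks: 2.

2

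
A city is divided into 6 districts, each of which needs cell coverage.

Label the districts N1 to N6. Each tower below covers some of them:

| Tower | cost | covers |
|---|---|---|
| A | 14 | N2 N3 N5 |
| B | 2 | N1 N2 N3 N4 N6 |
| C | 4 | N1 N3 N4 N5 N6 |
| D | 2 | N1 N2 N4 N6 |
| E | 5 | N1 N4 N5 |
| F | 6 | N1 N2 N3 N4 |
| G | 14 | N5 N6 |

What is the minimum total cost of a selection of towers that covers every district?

6

C, D together cover every district (C ∪ D = {N1, N2, N3, N4, N5, N6}); total cost 4 + 2 = 6.
No covering selection has total cost below 6.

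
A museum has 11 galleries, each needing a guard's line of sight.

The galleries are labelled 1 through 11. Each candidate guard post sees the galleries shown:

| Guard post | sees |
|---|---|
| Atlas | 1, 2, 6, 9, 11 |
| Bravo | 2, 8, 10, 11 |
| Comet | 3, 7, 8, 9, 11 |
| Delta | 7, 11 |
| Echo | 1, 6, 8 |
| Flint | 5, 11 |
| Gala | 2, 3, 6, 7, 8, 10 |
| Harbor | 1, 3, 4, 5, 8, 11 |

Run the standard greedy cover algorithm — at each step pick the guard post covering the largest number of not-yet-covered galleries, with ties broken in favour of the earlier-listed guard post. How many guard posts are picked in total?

3

Greedy: pick Gala (covers 6 new) → pick Harbor (covers 4 new) → pick Atlas (covers 1 new). Total picks: 3.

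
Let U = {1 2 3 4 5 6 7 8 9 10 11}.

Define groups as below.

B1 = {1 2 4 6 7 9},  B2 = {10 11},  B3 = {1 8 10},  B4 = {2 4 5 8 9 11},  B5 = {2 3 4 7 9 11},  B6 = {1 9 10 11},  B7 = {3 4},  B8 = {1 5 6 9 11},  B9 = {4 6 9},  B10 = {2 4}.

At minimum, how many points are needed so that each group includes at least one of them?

H = {4, 5, 10} meets every group (each contains at least one member of H), and |H| = 3.
No choice of 2 points meets every group, so 3 is the minimum.

3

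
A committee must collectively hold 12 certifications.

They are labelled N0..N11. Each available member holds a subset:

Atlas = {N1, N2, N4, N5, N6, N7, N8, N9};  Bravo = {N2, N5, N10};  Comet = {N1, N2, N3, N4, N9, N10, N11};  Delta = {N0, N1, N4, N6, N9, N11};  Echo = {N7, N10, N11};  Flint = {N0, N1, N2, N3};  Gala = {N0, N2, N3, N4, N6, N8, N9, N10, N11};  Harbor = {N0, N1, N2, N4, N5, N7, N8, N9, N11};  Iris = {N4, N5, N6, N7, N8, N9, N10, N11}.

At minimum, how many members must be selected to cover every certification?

2

Gala and Harbor together: Gala ∪ Harbor = {N0, N1, N2, N3, N4, N5, N6, N7, N8, N9, N10, N11} — every certification is covered.
No single member has all 12 certifications (the largest, Gala, has 9), so 2 is optimal.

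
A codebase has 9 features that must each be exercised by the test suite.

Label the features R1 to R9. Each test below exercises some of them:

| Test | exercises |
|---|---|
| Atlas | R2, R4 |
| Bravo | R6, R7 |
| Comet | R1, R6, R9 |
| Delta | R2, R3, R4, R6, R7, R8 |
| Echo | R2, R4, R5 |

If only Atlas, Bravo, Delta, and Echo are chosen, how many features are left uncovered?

2

Union of Atlas, Bravo, Delta, Echo = {R2, R3, R4, R5, R6, R7, R8}.
Not covered: R1, R9 — 2 features.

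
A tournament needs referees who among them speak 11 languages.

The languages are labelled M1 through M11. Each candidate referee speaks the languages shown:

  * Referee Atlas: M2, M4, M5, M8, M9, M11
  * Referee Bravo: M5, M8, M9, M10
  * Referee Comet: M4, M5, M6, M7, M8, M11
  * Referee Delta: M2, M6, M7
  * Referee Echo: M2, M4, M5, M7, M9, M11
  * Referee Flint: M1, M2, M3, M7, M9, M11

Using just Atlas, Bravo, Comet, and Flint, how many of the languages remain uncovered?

0

Union of Atlas, Bravo, Comet, Flint = {M1, M2, M3, M4, M5, M6, M7, M8, M9, M10, M11} — that's every language, so 0 are uncovered.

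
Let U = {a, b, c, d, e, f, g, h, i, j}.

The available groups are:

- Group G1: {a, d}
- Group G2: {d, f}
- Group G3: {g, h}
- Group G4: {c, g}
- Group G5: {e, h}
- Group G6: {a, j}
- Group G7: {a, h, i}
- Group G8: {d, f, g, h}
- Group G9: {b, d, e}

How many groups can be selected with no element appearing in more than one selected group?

G2, G4, G5, G6 are pairwise disjoint (G2={d,f}; G4={c,g}; G5={e,h}; G6={a,j}).
Every remaining group overlaps one of these, and no 5 of the listed groups are pairwise disjoint, so 4 is the maximum.

4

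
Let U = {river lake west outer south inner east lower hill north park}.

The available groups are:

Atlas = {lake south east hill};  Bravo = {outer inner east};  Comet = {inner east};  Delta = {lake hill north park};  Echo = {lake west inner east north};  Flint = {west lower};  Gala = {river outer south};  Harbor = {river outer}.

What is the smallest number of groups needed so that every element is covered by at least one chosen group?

Bravo and Delta and Flint and Gala together: Bravo ∪ Delta ∪ Flint ∪ Gala = {river, lake, west, outer, south, inner, east, lower, hill, north, park} — every element is covered.
Only Flint contains lower, so Flint is forced; the remaining 9 elements need at least 3 more groups (each remaining group adds at most 4) — so at least 4 groups are needed, and 4 is optimal.

4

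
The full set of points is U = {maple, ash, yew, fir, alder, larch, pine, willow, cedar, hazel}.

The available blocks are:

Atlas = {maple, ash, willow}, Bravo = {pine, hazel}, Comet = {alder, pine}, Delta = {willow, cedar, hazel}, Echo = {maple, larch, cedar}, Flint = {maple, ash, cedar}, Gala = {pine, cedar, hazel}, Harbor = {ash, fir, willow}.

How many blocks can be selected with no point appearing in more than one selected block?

3

Bravo, Echo, Harbor are pairwise disjoint (Bravo={pine,hazel}; Echo={maple,larch,cedar}; Harbor={ash,fir,willow}).
Every remaining block overlaps one of these, and no 4 of the listed blocks are pairwise disjoint, so 3 is the maximum.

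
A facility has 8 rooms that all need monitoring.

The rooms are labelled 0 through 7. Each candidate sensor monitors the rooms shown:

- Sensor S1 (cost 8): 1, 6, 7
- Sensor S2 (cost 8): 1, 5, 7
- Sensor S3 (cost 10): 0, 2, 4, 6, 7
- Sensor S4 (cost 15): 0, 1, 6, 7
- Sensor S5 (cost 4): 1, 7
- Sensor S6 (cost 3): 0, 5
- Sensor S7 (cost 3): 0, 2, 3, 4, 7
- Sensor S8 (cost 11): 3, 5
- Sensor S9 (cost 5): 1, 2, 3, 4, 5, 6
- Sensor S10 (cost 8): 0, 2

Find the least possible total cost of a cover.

8

S7, S9 together cover every room (S7 ∪ S9 = {0, 1, 2, 3, 4, 5, 6, 7}); total cost 3 + 5 = 8.
No covering selection has total cost below 8.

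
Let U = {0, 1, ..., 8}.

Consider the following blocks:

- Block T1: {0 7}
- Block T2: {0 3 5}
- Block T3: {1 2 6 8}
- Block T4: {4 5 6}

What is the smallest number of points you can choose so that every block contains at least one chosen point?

H = {0, 6} meets every block (each contains at least one member of H), and |H| = 2.
The blocks T1, T3 are pairwise disjoint, so any hitting set needs a separate point for each — at least 2. Hence 2 is optimal.

2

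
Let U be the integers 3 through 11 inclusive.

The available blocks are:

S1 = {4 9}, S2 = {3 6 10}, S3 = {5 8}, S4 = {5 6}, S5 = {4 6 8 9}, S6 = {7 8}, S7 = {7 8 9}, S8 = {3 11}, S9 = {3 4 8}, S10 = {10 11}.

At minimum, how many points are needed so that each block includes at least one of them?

4

Take H = {6, 8, 9, 11}. Each listed block contains at least one of these, so H is a hitting set of size 4.
The blocks S1, S4, S6, S8 are pairwise disjoint, so any hitting set needs a separate point for each — at least 4. Hence 4 is optimal.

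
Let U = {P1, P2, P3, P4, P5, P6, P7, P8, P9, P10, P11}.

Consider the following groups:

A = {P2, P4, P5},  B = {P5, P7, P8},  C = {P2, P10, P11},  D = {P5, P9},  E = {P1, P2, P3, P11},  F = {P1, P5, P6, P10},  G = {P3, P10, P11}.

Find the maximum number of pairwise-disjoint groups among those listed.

C, D are pairwise disjoint (C={P2,P10,P11}; D={P5,P9}).
Every remaining group overlaps one of these, and no 3 of the listed groups are pairwise disjoint, so 2 is the maximum.

2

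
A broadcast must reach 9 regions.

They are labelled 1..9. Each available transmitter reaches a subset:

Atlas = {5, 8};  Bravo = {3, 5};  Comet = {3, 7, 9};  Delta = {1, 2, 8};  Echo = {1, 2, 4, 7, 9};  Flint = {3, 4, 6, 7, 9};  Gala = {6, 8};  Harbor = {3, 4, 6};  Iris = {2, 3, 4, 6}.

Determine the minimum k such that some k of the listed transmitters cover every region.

3

Take {Atlas, Echo, Iris}. Their union is {1, 2, 3, 4, 5, 6, 7, 8, 9}, which is all 9 regions.
No 2 of the 9 transmitters cover everything (all 36 combinations miss at least one region), so 3 is optimal.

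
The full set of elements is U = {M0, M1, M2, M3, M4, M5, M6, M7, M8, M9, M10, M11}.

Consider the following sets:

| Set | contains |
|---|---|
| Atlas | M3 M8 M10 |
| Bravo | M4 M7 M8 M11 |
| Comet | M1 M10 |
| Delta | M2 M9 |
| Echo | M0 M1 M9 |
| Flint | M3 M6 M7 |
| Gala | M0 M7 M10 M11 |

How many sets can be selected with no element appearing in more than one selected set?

Comet, Delta, Flint are pairwise disjoint (Comet={M1,M10}; Delta={M2,M9}; Flint={M3,M6,M7}).
Every remaining set overlaps one of these, and no 4 of the listed sets are pairwise disjoint, so 3 is the maximum.

3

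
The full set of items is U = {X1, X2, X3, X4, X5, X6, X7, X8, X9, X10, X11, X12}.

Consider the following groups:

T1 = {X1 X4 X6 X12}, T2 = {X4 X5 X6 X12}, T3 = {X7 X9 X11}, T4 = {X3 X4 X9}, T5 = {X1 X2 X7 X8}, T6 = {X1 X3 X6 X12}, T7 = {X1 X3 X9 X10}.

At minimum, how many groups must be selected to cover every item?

T2, T3, T5, and T7 cover everything between them: the union {X1, X2, X3, X4, X5, X6, X7, X8, X9, X10, X11, X12} is all of U.
Only T3 contains X11, so T3 is forced; the remaining 9 items need at least 3 more groups (each remaining group adds at most 4) — so at least 4 groups are needed, and 4 is optimal.

4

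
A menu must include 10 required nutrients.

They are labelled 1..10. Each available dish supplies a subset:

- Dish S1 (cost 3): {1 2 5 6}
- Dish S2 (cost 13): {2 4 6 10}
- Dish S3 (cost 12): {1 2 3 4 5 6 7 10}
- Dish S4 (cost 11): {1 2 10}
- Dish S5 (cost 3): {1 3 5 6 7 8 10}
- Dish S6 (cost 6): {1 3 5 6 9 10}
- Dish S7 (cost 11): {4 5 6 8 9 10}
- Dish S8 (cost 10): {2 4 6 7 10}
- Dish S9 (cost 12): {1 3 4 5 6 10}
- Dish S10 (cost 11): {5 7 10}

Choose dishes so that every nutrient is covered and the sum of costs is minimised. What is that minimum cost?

S1, S5, S7 together cover every nutrient (S1 ∪ S5 ∪ S7 = {1, 2, 3, 4, 5, 6, 7, 8, 9, 10}); total cost 3 + 3 + 11 = 17.
No covering selection has total cost below 17.

17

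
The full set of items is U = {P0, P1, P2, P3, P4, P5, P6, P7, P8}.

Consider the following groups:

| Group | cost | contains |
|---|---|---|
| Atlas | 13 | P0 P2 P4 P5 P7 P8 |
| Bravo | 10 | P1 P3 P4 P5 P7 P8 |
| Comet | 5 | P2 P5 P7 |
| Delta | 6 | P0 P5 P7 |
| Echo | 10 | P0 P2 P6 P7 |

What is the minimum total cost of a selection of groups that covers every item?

20

Bravo, Echo together cover every item (Bravo ∪ Echo = {P0, P1, P2, P3, P4, P5, P6, P7, P8}); total cost 10 + 10 = 20.
No covering selection has total cost below 20.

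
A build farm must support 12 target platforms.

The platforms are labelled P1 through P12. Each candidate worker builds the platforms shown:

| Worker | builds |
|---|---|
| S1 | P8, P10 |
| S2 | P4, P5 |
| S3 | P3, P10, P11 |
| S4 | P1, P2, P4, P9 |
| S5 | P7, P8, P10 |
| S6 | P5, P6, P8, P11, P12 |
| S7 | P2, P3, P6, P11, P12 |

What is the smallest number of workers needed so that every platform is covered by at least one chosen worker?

4

Take {S4, S5, S6, S7}. Their union is {P1, P2, P3, P4, P5, P6, P7, P8, P9, P10, P11, P12}, which is all 12 platforms.
No 3 of the 7 workers cover everything (all 35 combinations miss at least one platform), so 4 is optimal.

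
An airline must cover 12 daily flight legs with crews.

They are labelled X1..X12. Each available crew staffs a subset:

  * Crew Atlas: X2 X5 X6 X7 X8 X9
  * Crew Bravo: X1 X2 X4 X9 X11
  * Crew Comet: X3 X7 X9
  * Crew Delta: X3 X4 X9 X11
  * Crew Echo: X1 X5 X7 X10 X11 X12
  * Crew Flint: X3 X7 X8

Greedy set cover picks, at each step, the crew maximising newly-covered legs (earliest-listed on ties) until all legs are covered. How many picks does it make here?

Greedy: pick Atlas (covers 6 new) → pick Echo (covers 4 new) → pick Delta (covers 2 new). Total picks: 3.

3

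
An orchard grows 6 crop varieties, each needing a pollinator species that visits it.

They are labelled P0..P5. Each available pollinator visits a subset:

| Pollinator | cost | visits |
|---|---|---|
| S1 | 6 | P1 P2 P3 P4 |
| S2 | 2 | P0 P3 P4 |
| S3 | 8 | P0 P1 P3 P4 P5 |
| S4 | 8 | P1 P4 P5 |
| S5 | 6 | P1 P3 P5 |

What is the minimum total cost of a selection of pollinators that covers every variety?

14

S1, S2, S5 together cover every variety (S1 ∪ S2 ∪ S5 = {P0, P1, P2, P3, P4, P5}); total cost 6 + 2 + 6 = 14.
No covering selection has total cost below 14.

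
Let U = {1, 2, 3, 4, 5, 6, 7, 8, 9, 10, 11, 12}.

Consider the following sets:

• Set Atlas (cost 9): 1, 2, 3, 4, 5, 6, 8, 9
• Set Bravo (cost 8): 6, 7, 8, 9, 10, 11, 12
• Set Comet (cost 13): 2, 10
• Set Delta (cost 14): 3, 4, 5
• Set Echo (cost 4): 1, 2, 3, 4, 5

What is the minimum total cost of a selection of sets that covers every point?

Bravo, Echo together cover every point (Bravo ∪ Echo = {1, 2, 3, 4, 5, 6, 7, 8, 9, 10, 11, 12}); total cost 8 + 4 = 12.
No covering selection has total cost below 12.

12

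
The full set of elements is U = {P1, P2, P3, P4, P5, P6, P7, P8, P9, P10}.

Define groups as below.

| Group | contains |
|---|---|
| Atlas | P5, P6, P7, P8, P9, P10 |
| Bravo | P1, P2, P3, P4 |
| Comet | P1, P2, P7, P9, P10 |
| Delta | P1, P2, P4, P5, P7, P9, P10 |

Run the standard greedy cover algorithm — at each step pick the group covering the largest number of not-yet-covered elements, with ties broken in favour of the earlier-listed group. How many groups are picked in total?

Greedy: pick Delta (covers 7 new) → pick Atlas (covers 2 new) → pick Bravo (covers 1 new). Total picks: 3.
(The true minimum cover uses only 2 groups, so greedy is not optimal here.)

3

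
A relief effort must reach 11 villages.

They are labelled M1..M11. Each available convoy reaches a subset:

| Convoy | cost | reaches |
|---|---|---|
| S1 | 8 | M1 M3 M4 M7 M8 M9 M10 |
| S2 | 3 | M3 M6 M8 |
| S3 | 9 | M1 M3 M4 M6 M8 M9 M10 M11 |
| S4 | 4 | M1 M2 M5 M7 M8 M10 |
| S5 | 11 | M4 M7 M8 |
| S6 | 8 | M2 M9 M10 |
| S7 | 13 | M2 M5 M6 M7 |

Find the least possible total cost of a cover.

S3, S4 together cover every village (S3 ∪ S4 = {M1, M2, M3, M4, M5, M6, M7, M8, M9, M10, M11}); total cost 9 + 4 = 13.
The greedy pick S4, S2, S3 costs 16; no covering selection beats 13.

13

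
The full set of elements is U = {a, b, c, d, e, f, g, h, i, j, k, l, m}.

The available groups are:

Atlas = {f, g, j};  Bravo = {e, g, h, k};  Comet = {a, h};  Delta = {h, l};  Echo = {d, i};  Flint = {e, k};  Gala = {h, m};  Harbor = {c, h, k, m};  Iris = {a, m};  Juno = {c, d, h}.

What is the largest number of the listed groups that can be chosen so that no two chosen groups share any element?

5

Atlas, Delta, Echo, Flint, Iris are pairwise disjoint (Atlas={f,g,j}; Delta={h,l}; Echo={d,i}; Flint={e,k}; Iris={a,m}).
Every remaining group overlaps one of these, and no 6 of the listed groups are pairwise disjoint, so 5 is the maximum.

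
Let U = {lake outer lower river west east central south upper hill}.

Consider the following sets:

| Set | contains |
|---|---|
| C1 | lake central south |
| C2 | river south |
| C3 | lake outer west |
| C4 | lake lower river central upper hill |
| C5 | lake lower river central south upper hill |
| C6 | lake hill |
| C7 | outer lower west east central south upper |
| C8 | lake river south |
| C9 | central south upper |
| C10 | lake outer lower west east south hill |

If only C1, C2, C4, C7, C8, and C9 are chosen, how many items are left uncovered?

0

Union of C1, C2, C4, C7, C8, C9 = {lake, outer, lower, river, west, east, central, south, upper, hill} — that's every item, so 0 are uncovered.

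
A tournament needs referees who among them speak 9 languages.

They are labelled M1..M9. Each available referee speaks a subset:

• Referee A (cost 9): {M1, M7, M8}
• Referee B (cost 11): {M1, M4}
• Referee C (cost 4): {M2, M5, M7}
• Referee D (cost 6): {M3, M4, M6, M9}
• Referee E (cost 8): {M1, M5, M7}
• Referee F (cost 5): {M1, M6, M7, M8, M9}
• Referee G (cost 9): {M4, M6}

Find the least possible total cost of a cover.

C, D, F together cover every language (C ∪ D ∪ F = {M1, M2, M3, M4, M5, M6, M7, M8, M9}); total cost 4 + 6 + 5 = 15.
No covering selection has total cost below 15.

15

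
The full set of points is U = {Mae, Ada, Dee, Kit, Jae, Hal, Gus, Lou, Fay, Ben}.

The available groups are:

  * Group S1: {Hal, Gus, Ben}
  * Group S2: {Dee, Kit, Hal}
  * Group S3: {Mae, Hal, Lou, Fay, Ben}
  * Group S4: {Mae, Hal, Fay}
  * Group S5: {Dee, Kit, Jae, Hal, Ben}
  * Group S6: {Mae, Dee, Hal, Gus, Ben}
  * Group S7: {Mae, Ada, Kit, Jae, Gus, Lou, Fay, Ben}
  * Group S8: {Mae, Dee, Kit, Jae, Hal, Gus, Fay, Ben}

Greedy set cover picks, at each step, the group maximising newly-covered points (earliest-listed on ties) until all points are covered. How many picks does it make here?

2

Greedy: pick S7 (covers 8 new) → pick S2 (covers 2 new). Total picks: 2.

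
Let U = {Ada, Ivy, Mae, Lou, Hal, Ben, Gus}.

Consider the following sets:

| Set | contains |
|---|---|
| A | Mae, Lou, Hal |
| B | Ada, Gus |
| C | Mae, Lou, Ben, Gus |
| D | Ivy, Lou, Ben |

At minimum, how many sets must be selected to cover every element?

Take {A, B, D}. Their union is {Ada, Ivy, Mae, Lou, Hal, Ben, Gus}, which is all 7 elements.
Only B contains Ada, so B is forced; the remaining 5 elements need at least 2 more sets (each remaining set adds at most 3) — so at least 3 sets are needed, and 3 is optimal.

3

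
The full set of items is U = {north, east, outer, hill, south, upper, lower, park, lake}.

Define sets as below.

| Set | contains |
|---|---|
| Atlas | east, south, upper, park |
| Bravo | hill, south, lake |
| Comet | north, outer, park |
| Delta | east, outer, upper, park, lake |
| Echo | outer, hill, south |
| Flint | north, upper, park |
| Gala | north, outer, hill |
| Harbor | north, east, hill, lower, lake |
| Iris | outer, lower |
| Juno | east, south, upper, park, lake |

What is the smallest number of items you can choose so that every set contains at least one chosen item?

3

The 3 items {outer, hill, park} hit every set.
The sets Bravo, Flint, Iris are pairwise disjoint, so any hitting set needs a separate item for each — at least 3. Hence 3 is optimal.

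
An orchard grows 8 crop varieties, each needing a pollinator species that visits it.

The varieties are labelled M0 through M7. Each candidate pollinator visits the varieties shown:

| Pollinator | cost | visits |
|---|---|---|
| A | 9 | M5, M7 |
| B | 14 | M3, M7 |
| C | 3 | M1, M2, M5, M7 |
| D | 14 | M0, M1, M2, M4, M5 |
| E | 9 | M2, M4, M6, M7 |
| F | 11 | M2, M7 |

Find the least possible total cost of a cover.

B, D, E together cover every variety (B ∪ D ∪ E = {M0, M1, M2, M3, M4, M5, M6, M7}); total cost 14 + 14 + 9 = 37.
The greedy pick C, E, B, D costs 40; no covering selection beats 37.

37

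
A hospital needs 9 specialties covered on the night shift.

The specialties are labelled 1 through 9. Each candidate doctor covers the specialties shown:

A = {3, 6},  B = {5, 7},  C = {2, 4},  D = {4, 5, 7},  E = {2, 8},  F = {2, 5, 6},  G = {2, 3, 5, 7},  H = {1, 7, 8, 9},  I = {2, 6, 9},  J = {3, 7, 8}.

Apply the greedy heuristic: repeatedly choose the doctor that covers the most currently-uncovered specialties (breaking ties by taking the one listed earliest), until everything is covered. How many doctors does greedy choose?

Greedy: pick G (covers 4 new) → pick H (covers 3 new) → pick A (covers 1 new) → pick C (covers 1 new). Total picks: 4.

4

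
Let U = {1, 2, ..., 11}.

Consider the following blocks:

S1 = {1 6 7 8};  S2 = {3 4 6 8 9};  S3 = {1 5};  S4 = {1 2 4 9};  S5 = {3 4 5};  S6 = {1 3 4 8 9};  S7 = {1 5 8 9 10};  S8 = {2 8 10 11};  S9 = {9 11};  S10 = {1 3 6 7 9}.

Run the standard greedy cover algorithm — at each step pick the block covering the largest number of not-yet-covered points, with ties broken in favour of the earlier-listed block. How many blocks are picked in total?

Greedy: pick S2 (covers 5 new) → pick S7 (covers 3 new) → pick S8 (covers 2 new) → pick S1 (covers 1 new). Total picks: 4.
(The true minimum cover uses only 3 blocks, so greedy is not optimal here.)

4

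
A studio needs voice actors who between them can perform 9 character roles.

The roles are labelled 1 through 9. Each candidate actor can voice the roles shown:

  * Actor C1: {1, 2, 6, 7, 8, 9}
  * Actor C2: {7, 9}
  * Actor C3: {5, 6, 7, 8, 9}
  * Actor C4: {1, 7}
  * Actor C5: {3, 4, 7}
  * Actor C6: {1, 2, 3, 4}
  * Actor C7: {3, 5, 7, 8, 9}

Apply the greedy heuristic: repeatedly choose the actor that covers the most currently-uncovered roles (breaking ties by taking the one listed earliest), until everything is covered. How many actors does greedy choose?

Greedy: pick C1 (covers 6 new) → pick C5 (covers 2 new) → pick C3 (covers 1 new). Total picks: 3.
(The true minimum cover uses only 2 actors, so greedy is not optimal here.)

3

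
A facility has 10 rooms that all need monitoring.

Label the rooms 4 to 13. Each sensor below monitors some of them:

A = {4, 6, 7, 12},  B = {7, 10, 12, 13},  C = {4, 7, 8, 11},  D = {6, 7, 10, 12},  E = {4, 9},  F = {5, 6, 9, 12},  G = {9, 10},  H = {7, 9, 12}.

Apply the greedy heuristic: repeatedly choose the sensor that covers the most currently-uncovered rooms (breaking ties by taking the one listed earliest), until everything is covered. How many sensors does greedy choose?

4

Greedy: pick A (covers 4 new) → pick B (covers 2 new) → pick C (covers 2 new) → pick F (covers 2 new). Total picks: 4.
(The true minimum cover uses only 3 sensors, so greedy is not optimal here.)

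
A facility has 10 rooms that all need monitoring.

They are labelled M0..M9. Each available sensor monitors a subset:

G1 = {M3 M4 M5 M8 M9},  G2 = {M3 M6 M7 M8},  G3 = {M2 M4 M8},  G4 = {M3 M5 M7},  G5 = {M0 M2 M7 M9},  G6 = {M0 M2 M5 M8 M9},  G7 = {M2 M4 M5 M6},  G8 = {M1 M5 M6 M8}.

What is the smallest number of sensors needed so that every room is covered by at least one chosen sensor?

G1 and G5 and G8 together: G1 ∪ G5 ∪ G8 = {M0, M1, M2, M3, M4, M5, M6, M7, M8, M9} — every room is covered.
Only G8 contains M1, so G8 is forced; the remaining 6 rooms need at least 2 more sensors (each remaining sensor adds at most 4) — so at least 3 sensors are needed, and 3 is optimal.

3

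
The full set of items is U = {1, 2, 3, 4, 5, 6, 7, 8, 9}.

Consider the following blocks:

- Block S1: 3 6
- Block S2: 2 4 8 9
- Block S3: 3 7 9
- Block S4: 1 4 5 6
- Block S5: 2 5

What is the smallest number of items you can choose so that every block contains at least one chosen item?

Take H = {2, 3, 6}. Each listed block contains at least one of these, so H is a hitting set of size 3.
No choice of 2 items meets every block, so 3 is the minimum.

3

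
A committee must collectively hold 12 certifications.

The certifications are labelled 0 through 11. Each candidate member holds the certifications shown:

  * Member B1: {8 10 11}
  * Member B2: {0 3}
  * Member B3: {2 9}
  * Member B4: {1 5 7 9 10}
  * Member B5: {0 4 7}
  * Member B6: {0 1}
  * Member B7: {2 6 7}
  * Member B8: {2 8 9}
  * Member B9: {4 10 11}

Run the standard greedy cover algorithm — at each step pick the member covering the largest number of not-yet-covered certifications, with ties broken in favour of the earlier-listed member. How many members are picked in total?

Greedy: pick B4 (covers 5 new) → pick B1 (covers 2 new) → pick B2 (covers 2 new) → pick B7 (covers 2 new) → pick B5 (covers 1 new). Total picks: 5.

5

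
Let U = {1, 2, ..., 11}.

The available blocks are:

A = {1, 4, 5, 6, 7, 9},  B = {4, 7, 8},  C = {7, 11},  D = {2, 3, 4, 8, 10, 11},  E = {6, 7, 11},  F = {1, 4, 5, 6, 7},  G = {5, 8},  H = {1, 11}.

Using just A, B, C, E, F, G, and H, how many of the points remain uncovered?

3

Union of A, B, C, E, F, G, H = {1, 4, 5, 6, 7, 8, 9, 11}.
Not covered: 2, 3, 10 — 3 points.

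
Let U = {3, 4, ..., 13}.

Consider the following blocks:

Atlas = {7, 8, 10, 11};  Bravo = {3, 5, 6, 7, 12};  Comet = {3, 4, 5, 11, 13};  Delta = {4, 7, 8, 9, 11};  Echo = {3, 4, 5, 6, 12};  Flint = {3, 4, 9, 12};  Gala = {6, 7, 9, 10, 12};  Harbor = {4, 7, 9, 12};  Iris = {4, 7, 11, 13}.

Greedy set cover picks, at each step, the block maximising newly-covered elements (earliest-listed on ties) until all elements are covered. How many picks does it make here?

Greedy: pick Bravo (covers 5 new) → pick Delta (covers 4 new) → pick Atlas (covers 1 new) → pick Comet (covers 1 new). Total picks: 4.
(The true minimum cover uses only 3 blocks, so greedy is not optimal here.)

4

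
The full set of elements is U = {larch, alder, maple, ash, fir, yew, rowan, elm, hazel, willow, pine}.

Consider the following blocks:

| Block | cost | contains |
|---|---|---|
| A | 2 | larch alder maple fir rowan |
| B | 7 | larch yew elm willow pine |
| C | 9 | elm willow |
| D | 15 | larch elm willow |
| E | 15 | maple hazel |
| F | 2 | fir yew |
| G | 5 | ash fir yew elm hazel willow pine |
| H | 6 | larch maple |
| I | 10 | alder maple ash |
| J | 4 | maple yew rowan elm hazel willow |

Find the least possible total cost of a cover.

7

A, G together cover every element (A ∪ G = {larch, alder, maple, ash, fir, yew, rowan, elm, hazel, willow, pine}); total cost 2 + 5 = 7.
No covering selection has total cost below 7.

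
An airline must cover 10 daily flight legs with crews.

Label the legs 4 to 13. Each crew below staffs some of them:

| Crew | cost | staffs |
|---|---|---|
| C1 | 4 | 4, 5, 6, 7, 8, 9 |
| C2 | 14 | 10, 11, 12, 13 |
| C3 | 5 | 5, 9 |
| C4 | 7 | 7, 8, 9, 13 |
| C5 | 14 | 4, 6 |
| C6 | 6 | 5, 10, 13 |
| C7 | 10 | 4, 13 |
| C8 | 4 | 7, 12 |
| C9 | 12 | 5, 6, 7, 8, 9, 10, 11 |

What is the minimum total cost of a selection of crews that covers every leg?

18

C1, C2 together cover every leg (C1 ∪ C2 = {4, 5, 6, 7, 8, 9, 10, 11, 12, 13}); total cost 4 + 14 = 18.
The greedy pick C1, C6, C8, C9 costs 26; no covering selection beats 18.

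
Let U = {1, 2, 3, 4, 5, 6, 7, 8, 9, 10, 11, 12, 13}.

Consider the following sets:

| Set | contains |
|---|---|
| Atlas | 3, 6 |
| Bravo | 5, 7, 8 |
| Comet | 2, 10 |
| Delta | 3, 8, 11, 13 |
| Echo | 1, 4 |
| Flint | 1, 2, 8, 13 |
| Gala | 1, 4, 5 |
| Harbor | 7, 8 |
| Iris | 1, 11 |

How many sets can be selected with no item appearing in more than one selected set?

4

Atlas, Comet, Gala, Harbor are pairwise disjoint (Atlas={3,6}; Comet={2,10}; Gala={1,4,5}; Harbor={7,8}).
Every remaining set overlaps one of these, and no 5 of the listed sets are pairwise disjoint, so 4 is the maximum.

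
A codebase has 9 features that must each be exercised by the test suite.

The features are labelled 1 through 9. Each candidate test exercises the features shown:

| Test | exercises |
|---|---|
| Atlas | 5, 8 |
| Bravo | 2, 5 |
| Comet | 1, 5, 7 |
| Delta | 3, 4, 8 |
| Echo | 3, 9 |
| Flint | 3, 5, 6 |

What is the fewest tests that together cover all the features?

5

Take {Bravo, Comet, Delta, Echo, Flint}. Their union is {1, 2, 3, 4, 5, 6, 7, 8, 9}, which is all 9 features.
No 4 of the 6 tests cover everything (all 15 combinations miss at least one feature), so 5 is optimal.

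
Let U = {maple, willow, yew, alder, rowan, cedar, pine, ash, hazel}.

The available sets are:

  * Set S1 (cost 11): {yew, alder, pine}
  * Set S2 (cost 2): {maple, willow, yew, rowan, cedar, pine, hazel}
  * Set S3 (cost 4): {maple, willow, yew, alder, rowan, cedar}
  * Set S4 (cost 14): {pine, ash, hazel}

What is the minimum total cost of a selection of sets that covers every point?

S3, S4 together cover every point (S3 ∪ S4 = {maple, willow, yew, alder, rowan, cedar, pine, ash, hazel}); total cost 4 + 14 = 18.
The greedy pick S2, S3, S4 costs 20; no covering selection beats 18.

18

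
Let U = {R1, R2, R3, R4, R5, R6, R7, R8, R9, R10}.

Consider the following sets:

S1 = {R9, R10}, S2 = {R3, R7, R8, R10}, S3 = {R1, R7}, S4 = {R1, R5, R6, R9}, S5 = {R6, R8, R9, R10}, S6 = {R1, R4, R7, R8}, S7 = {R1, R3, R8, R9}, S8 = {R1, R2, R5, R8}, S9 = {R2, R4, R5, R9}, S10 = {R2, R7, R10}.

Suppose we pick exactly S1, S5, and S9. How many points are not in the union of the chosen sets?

Union of S1, S5, S9 = {R2, R4, R5, R6, R8, R9, R10}.
Not covered: R1, R3, R7 — 3 points.

3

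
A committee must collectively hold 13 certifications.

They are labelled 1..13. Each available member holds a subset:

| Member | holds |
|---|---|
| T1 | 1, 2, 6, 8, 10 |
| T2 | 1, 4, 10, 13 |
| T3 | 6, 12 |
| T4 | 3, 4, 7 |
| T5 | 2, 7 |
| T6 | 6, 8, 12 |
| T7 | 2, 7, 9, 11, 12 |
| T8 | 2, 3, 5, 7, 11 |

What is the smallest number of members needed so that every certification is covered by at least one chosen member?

T1 and T2 and T7 and T8 together: T1 ∪ T2 ∪ T7 ∪ T8 = {1, 2, 3, 4, 5, 6, 7, 8, 9, 10, 11, 12, 13} — every certification is covered.
No 3 of the 8 members cover everything (all 56 combinations miss at least one certification), so 4 is optimal.

4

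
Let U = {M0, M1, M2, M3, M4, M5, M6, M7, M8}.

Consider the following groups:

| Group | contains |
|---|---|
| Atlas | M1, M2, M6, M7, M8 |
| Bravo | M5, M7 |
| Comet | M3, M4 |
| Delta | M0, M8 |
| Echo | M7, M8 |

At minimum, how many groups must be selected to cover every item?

4

Atlas and Bravo and Comet and Delta together: Atlas ∪ Bravo ∪ Comet ∪ Delta = {M0, M1, M2, M3, M4, M5, M6, M7, M8} — every item is covered.
No 3 of the 5 groups cover everything (all 10 combinations miss at least one item), so 4 is optimal.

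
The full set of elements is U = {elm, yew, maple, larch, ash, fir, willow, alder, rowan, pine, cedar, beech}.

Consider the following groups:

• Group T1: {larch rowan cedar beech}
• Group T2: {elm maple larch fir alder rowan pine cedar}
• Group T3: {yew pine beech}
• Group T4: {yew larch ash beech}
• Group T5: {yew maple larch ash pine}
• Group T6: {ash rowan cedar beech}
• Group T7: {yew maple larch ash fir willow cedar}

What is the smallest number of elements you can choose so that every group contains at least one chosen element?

The 2 elements {maple, beech} hit every group.
No single element lies in every group, so at least 2 are needed and 2 is optimal.

2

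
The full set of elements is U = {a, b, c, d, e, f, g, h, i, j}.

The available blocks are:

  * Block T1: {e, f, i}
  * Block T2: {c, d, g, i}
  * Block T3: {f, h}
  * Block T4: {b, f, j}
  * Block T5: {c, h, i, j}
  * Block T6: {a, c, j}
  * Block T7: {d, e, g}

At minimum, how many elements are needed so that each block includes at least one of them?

3

The 3 elements {c, e, f} hit every block.
The blocks T3, T6, T7 are pairwise disjoint, so any hitting set needs a separate element for each — at least 3. Hence 3 is optimal.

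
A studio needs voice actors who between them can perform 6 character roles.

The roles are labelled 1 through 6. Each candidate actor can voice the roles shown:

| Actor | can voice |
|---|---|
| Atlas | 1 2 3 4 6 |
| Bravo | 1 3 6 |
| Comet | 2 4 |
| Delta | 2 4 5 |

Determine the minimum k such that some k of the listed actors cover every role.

Take {Atlas, Delta}. Their union is {1, 2, 3, 4, 5, 6}, which is all 6 roles.
No single actor has all 6 roles (the largest, Atlas, has 5), so 2 is optimal.

2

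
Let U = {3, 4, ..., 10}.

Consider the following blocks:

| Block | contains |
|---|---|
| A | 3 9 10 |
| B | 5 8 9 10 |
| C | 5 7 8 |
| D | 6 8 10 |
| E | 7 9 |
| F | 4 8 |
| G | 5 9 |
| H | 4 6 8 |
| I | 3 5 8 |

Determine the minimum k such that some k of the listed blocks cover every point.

A and C and H together: A ∪ C ∪ H = {3, 4, 5, 6, 7, 8, 9, 10} — every point is covered.
No 2 of the 9 blocks cover everything (all 36 combinations miss at least one point), so 3 is optimal.

3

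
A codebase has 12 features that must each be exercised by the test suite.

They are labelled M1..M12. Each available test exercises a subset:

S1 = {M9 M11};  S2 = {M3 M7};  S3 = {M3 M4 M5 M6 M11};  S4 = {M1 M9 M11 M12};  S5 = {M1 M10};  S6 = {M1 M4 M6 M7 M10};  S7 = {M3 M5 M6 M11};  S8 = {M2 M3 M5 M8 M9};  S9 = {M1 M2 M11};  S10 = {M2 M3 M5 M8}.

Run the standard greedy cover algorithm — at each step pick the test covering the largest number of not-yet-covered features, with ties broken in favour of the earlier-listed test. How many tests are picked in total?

4

Greedy: pick S3 (covers 5 new) → pick S4 (covers 3 new) → pick S6 (covers 2 new) → pick S8 (covers 2 new). Total picks: 4.
(The true minimum cover uses only 3 tests, so greedy is not optimal here.)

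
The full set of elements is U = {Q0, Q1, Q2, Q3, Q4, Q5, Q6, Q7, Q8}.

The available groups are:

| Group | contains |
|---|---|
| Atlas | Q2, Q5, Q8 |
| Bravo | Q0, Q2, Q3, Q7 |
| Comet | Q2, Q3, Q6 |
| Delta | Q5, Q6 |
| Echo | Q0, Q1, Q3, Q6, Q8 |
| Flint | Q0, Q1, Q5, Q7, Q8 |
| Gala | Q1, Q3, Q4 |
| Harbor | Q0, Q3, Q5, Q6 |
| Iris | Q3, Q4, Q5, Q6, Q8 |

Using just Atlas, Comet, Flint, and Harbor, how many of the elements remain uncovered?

1

Union of Atlas, Comet, Flint, Harbor = {Q0, Q1, Q2, Q3, Q5, Q6, Q7, Q8}.
Not covered: Q4 — 1 element.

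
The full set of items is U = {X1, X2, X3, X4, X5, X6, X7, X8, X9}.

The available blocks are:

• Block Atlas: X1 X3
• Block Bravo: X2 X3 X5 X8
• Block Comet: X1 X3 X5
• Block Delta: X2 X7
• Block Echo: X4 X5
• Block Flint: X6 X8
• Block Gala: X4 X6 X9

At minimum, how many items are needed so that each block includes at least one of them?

The 4 items {X2, X3, X4, X8} hit every block.
The blocks Atlas, Delta, Echo, Flint are pairwise disjoint, so any hitting set needs a separate item for each — at least 4. Hence 4 is optimal.

4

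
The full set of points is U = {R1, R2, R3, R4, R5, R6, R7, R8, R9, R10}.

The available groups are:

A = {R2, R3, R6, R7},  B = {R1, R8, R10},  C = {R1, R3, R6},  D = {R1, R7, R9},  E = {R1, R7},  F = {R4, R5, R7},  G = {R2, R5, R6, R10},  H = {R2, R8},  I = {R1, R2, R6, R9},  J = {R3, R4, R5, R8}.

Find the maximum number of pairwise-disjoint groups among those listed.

3

C, F, H are pairwise disjoint (C={R1,R3,R6}; F={R4,R5,R7}; H={R2,R8}).
Every remaining group overlaps one of these, and no 4 of the listed groups are pairwise disjoint, so 3 is the maximum.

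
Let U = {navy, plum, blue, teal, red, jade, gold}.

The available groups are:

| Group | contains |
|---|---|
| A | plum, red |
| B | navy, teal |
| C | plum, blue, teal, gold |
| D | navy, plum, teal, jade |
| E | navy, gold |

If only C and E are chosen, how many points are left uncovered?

Union of C, E = {navy, plum, blue, teal, gold}.
Not covered: red, jade — 2 points.

2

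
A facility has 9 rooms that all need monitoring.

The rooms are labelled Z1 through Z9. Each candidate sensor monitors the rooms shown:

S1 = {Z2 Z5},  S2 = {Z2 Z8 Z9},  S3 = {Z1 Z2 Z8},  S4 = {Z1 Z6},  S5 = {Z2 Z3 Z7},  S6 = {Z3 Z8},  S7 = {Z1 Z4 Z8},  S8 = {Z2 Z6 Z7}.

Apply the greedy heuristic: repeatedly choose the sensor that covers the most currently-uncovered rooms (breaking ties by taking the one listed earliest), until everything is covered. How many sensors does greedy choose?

5

Greedy: pick S2 (covers 3 new) → pick S4 (covers 2 new) → pick S5 (covers 2 new) → pick S1 (covers 1 new) → pick S7 (covers 1 new). Total picks: 5.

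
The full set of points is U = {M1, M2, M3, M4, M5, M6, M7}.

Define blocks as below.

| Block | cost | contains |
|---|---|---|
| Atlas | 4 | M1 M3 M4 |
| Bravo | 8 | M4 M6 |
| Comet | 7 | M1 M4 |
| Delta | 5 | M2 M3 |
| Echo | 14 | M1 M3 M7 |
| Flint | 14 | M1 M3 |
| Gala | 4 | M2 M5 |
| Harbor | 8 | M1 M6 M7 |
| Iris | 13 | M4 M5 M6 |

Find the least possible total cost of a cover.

Atlas, Gala, Harbor together cover every point (Atlas ∪ Gala ∪ Harbor = {M1, M2, M3, M4, M5, M6, M7}); total cost 4 + 4 + 8 = 16.
No covering selection has total cost below 16.

16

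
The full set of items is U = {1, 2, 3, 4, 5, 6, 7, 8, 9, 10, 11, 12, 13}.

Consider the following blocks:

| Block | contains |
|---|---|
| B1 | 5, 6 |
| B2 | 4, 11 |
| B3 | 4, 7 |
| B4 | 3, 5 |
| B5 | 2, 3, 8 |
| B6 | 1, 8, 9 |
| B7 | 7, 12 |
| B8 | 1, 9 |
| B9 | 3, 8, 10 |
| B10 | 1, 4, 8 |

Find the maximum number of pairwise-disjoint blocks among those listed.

5

B1, B2, B7, B8, B9 are pairwise disjoint (B1={5,6}; B2={4,11}; B7={7,12}; B8={1,9}; B9={3,8,10}).
Every remaining block overlaps one of these, and no 6 of the listed blocks are pairwise disjoint, so 5 is the maximum.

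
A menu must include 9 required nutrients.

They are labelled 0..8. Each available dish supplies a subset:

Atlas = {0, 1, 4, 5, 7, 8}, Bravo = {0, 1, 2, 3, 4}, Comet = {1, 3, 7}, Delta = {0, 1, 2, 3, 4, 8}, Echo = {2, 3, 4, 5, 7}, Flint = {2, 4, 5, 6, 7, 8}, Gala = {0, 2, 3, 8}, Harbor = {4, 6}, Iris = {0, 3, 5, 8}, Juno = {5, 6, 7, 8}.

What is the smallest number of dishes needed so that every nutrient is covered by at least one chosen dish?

Take {Bravo, Juno}. Their union is {0, 1, 2, 3, 4, 5, 6, 7, 8}, which is all 9 nutrients.
No single dish has all 9 nutrients (the largest, Atlas, has 6), so 2 is optimal.

2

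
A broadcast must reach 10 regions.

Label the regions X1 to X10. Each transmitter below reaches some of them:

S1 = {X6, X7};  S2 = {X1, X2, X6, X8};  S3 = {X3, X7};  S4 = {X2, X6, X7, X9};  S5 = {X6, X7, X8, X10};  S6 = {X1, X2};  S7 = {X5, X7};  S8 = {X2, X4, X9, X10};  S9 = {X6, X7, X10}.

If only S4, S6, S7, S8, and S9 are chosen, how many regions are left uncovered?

2

Union of S4, S6, S7, S8, S9 = {X1, X2, X4, X5, X6, X7, X9, X10}.
Not covered: X3, X8 — 2 regions.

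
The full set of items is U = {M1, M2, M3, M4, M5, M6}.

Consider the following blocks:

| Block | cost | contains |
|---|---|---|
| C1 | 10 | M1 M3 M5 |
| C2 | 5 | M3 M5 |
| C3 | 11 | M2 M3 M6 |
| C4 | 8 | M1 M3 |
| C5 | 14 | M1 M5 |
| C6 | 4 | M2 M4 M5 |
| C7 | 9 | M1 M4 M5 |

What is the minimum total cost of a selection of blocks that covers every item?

C3, C7 together cover every item (C3 ∪ C7 = {M1, M2, M3, M4, M5, M6}); total cost 11 + 9 = 20.
The greedy pick C6, C4, C3 costs 23; no covering selection beats 20.

20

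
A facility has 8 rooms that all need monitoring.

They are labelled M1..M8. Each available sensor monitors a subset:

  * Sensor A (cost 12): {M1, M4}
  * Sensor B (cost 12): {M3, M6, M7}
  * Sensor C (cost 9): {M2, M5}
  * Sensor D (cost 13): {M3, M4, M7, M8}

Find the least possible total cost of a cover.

46

A, B, C, D together cover every room (A ∪ B ∪ C ∪ D = {M1, M2, M3, M4, M5, M6, M7, M8}); total cost 12 + 12 + 9 + 13 = 46.
No covering selection has total cost below 46.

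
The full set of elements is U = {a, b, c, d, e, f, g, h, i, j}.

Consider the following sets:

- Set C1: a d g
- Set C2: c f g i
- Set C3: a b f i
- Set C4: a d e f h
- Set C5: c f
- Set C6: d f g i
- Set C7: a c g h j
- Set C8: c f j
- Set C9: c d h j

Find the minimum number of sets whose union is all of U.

Take {C3, C4, C7}. Their union is {a, b, c, d, e, f, g, h, i, j}, which is all 10 elements.
Only C3 contains b, so C3 is forced; the remaining 6 elements need at least 2 more sets (each remaining set adds at most 4) — so at least 3 sets are needed, and 3 is optimal.

3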